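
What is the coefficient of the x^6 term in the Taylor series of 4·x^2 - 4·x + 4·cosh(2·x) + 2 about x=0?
Expand to order 6: 4·x^2 - 4·x + 4·cosh(2·x) + 2 = 16·x^6/45 + 8·x^4/3 + 12·x^2 - 4·x + 6 + O(x^7).
The coefficient of x^6 is 16/45.

Final answer: 16/45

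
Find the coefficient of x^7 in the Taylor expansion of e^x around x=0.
Expand to order 7: e^x = x^7/5040 + x^6/720 + x^5/120 + x^4/24 + x^3/6 + x^2/2 + x + 1 + O(x^8).
The coefficient of x^7 is 1/5040.

Final answer: 1/5040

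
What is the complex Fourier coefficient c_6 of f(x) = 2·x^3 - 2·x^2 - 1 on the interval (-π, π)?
Compute the real Fourier coefficients first: a_6 = -2/9, b_6 = 1/9 - 2·π^2/3.
Then c_6 = (a_6 − i·b_6)/2 = -1/9 - i/18 + i·π^2/3.

Final answer: -1/9 - i/18 + i·π^2/3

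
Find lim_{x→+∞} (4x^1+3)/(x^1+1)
This is an ∞/∞ indeterminate form as x → +∞.
Divide numerator and denominator by x and let the lower-order terms vanish; the leading terms give 4/1 = 4.
Limit = 4.

Final answer: 4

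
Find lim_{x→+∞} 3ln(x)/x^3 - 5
The quotient is an ∞/∞ indeterminate form as x → +∞.
The polynomial denominator x^3 dominates the logarithmic numerator (any positive power of x ≫ ln(x) as x → ∞), so the quotient → 0.
Adding the constant: 0 - 5 = -5. Limit = -5.

Final answer: -5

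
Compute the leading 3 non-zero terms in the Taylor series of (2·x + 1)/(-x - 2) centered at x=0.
3·x^2/8 - 3·x/4 - 1/2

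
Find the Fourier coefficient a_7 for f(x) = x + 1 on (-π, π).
a_7 = (1/π) ∫_{-π}^{π} f(x)·cos(7x) dx.
Evaluate the integral (use parity and integration by parts as needed): a_7 = 0.

Final answer: 0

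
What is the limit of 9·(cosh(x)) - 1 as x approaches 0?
Direct substitution at x = 0 gives 8.

Final answer: 8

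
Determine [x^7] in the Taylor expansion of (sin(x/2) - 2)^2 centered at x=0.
Expand to order 7: (sin(x/2) - 2)^2 = x^7/161280 + x^6/1440 - x^5/960 - x^4/48 + x^3/12 + x^2/4 - 2·x + 4 + O(x^8).
The coefficient of x^7 is 1/161280.

Final answer: 1/161280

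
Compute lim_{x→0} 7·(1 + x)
Direct substitution at x = 0 gives 7.

Final answer: 7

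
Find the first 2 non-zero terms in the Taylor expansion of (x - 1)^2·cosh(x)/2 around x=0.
1/2 - x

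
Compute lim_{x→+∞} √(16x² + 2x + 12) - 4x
As x → +∞: multiply by the conjugate to get (2x+12)/(√(16x²+2x+12)+4x); the denominator ~ 8x, so the limit is 2/8 = 1/4.
Limit = 1/4.

Final answer: 1/4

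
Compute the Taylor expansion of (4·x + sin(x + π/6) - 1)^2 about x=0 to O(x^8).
x^7·(-31·√(3)/5040 - 1/180) + x^6·(1/90 - √(3)·(-8 - √(3))/240) + x^5·(7·√(3)/120 + 1/6) + x^4·(√(3)·(-8 - √(3))/12 + 1/24) + x^3·(-2 - √(3)/6) + x^2·(1/4 + (-8 - √(3))^2/4) + x·(-4 - √(3)/2) + 1/4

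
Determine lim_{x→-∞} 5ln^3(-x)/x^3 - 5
The quotient is an ∞/∞ indeterminate form as x → -∞.
Compare growth rates of the dominant terms (exponentials ≫ polynomials ≫ logarithms), or apply L'Hôpital's rule; the quotient → 0.
Adding the constant: 0 - 5 = -5. Limit = -5.

Final answer: -5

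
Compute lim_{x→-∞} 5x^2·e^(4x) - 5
The product is a 0·∞ indeterminate form at x → -∞.
Rewrite the product as 5x^2 / e^(-4x) (an ∞/∞ form) and apply L'Hôpital, or use the standard hierarchy e^(4|x|) ≫ |x^2| as x → -∞.
The indeterminate product → 0, so the limit = -5.

Final answer: -5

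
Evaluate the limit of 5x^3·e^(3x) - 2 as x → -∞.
The product is a 0·∞ indeterminate form at x → -∞.
Rewrite the product as 5x^3 / e^(-3x) (an ∞/∞ form) and apply L'Hôpital, or use the standard hierarchy e^(3|x|) ≫ |x^3| as x → -∞.
The indeterminate product → 0, so the limit = -2.

Final answer: -2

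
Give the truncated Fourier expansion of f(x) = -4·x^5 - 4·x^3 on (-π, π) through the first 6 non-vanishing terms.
(-912 - 8·π^4 + 152·π^2)·sin(x) + (-16·π^2 + 24 + 4·π^4)·sin(2·x) + (-8·π^4/3 - 176/81 + 88·π^2/27)·sin(3·x) + (-π^2/2 + 3/16 + 2·π^4)·sin(4·x) + (-8·π^4/5 - 8·π^2/25 + 48/625)·sin(5·x) + (-8/81 + 16·π^2/27 + 4·π^4/3)·sin(6·x)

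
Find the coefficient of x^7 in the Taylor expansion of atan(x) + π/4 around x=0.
Expand to order 7: atan(x) + π/4 = -x^7/7 + x^5/5 - x^3/3 + x + π/4 + O(x^8).
The coefficient of x^7 is -1/7.

Final answer: -1/7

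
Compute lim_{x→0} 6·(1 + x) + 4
Direct substitution at x = 0 gives 10.

Final answer: 10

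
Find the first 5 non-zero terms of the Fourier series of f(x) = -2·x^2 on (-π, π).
8·cos(x) - 2·cos(2·x) + 8·cos(3·x)/9 - cos(4·x)/2 - 2·π^2/3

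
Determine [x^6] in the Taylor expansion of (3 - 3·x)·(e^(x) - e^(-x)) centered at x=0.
Expand to order 6: (3 - 3·x)·(e^(x) - e^(-x)) = -x^6/20 + x^5/20 - x^4 + x^3 - 6·x^2 + 6·x + O(x^7).
The coefficient of x^6 is -1/20.

Final answer: -1/20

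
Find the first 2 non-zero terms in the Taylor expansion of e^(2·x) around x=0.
2·x + 1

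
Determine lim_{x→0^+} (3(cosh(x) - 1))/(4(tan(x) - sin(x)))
Both numerator and denominator → 0 as x → 0^+; this is a 0/0 indeterminate form.
Expand each to leading order near x = 0: numerator ~ 3·x^2/2, denominator ~ 2·x^3.
The limit of the ratio is ∞.

Final answer: ∞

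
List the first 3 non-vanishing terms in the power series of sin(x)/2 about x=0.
x^5/240 - x^3/12 + x/2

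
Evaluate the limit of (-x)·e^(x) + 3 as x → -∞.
The product is a 0·∞ indeterminate form at x → -∞.
Rewrite the product as (-x) / e^(-x) (an ∞/∞ form) and apply L'Hôpital, or use the standard hierarchy e^(|x|) ≫ |(-x)| as x → -∞.
The indeterminate product → 0, so the limit = 3.

Final answer: 3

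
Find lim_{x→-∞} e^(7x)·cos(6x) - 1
Evaluate the dominant behaviour as x → -∞; each term tends to a finite value or vanishes.
Limit = -1.

Final answer: -1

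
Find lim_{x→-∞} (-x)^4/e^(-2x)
This is an ∞/∞ indeterminate form as x → -∞.
Compare growth rates of the dominant terms (exponentials ≫ polynomials ≫ logarithms), or apply L'Hôpital's rule; the quotient → 0.
Limit = 0.

Final answer: 0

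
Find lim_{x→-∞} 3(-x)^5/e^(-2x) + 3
The quotient is an ∞/∞ indeterminate form as x → -∞.
Compare growth rates of the dominant terms (exponentials ≫ polynomials ≫ logarithms), or apply L'Hôpital's rule; the quotient → 0.
Adding the constant: 0 + 3 = 3. Limit = 3.

Final answer: 3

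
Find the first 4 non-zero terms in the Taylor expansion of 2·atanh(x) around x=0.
2·x^7/7 + 2·x^5/5 + 2·x^3/3 + 2·x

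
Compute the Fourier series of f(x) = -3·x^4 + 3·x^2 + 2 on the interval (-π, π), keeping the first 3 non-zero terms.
(-156 + 24·π^2)·cos(x) + (12 - 6·π^2)·cos(2·x) - 3·π^4/5 + 2 + π^2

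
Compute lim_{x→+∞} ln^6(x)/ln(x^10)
This is an ∞/∞ indeterminate form as x → +∞.
Write ln(x^10) = 10·ln(x), reducing the quotient to ln^5(x)/10 → ∞.
Limit = ∞.

Final answer: ∞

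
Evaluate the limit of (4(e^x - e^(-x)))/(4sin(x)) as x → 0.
Both numerator and denominator → 0 as x → 0; this is a 0/0 indeterminate form.
Expand each to leading order near x = 0: numerator ~ 8·x, denominator ~ 4·x.
The limit of the ratio is 2.

Final answer: 2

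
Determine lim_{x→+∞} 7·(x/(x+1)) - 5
Evaluate the dominant behaviour as x → +∞; each term tends to a finite value or vanishes.
Limit = 2.

Final answer: 2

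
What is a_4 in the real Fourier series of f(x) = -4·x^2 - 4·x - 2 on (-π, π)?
a_4 = (1/π) ∫_{-π}^{π} f(x)·cos(4x) dx.
Evaluate the integral (use parity and integration by parts as needed): a_4 = -1.

Final answer: -1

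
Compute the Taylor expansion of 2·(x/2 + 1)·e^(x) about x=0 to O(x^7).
x^6/90 + 7·x^5/120 + x^4/4 + 5·x^3/6 + 2·x^2 + 3·x + 2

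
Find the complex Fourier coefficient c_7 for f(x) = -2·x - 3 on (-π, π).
Compute the real Fourier coefficients first: a_7 = 0, b_7 = -4/7.
Then c_7 = (a_7 − i·b_7)/2 = 2·i/7.

Final answer: 2·i/7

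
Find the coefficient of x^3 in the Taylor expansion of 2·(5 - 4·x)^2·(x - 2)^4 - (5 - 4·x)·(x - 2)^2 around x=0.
Expand to order 3: 2·(5 - 4·x)^2·(x - 2)^4 - (5 - 4·x)·(x - 2)^2 = -3340·x^3 + 4251·x^2 - 2844·x + 780 + O(x^4).
The coefficient of x^3 is -3340.

Final answer: -3340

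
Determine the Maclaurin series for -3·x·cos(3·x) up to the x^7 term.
243·x^7/80 - 81·x^5/8 + 27·x^3/2 - 3·x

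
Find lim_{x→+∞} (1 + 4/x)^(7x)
As x → +∞: write (1 + 4/x)^(7x) = ((1 + 4/x)^x)^7 → (e^4)^7 = e^28.
Limit = e^(28).

Final answer: e^(28)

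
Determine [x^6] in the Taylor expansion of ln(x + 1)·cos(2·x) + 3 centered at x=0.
Expand to order 6: ln(x + 1)·cos(2·x) + 3 = x^5/5 + 3·x^4/4 - 5·x^3/3 - x^2/2 + x + 3 + O(x^7).
The coefficient of x^6 is 0.

Final answer: 0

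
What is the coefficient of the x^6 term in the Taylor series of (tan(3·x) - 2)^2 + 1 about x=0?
Expand to order 6: (tan(3·x) - 2)^2 + 1 = 1377·x^6/5 - 648·x^5/5 + 54·x^4 - 36·x^3 + 9·x^2 - 12·x + 5 + O(x^7).
The coefficient of x^6 is 1377/5.

Final answer: 1377/5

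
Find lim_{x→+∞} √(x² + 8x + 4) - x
This is an ∞ − ∞ indeterminate form.
Multiply and divide by the conjugate √(x²+8x + 4) + x; the x² terms cancel, leaving (8x + 4)/(√(x²+8x + 4)+x) → 8/2 = 4.
Limit = 4.

Final answer: 4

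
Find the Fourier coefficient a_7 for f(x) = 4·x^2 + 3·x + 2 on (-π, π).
a_7 = (1/π) ∫_{-π}^{π} f(x)·cos(7x) dx.
Evaluate the integral (use parity and integration by parts as needed): a_7 = -16/49.

Final answer: -16/49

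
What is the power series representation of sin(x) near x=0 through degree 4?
-x^3/6 + x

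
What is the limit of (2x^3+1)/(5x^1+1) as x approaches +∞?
This is an ∞/∞ indeterminate form as x → +∞.
Divide numerator and denominator by x^3 and let the lower-order terms vanish; the numerator's degree 3 exceeds the denominator's degree 1, so the quotient diverges.
Limit = ∞.

Final answer: ∞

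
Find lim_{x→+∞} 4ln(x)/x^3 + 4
The quotient is an ∞/∞ indeterminate form as x → +∞.
The polynomial denominator x^3 dominates the logarithmic numerator (any positive power of x ≫ ln(x) as x → ∞), so the quotient → 0.
Adding the constant: 0 + 4 = 4. Limit = 4.

Final answer: 4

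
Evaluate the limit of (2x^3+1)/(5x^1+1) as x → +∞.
This is an ∞/∞ indeterminate form as x → +∞.
Divide numerator and denominator by x^3 and let the lower-order terms vanish; the numerator's degree 3 exceeds the denominator's degree 1, so the quotient diverges.
Limit = ∞.

Final answer: ∞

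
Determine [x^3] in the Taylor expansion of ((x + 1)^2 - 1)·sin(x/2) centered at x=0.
Expand to order 3: ((x + 1)^2 - 1)·sin(x/2) = x^3/2 + x^2 + O(x^4).
The coefficient of x^3 is 1/2.

Final answer: 1/2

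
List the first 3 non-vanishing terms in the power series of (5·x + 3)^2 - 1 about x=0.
25·x^2 + 30·x + 8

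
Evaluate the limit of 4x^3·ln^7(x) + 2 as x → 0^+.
The product is a 0·∞ indeterminate form at x → 0⁺.
Rewrite the product as 4·ln^7(x) / x^(-3) and apply L'Hôpital, or use the standard hierarchy x^(-3) ≫ |ln x|^7 as x → 0⁺.
The indeterminate product → 0, so the limit = 2.

Final answer: 2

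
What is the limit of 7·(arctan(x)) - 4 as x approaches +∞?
Evaluate the dominant behaviour as x → +∞; each term tends to a finite value or vanishes.
Limit = -4 + 7·π/2.

Final answer: -4 + 7·π/2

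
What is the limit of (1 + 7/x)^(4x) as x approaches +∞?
As x → +∞: write (1 + 7/x)^(4x) = ((1 + 7/x)^x)^4 → (e^7)^4 = e^28.
Limit = e^(28).

Final answer: e^(28)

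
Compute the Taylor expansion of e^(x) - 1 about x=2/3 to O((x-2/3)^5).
-1 + e^(2/3) + e^(2/3)·(x - 2/3) + e^(2/3)·(x - 2/3)^2/2 + e^(2/3)·(x - 2/3)^3/6 + e^(2/3)·(x - 2/3)^4/24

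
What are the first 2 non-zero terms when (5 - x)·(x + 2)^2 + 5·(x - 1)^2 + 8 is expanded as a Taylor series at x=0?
6·x + 33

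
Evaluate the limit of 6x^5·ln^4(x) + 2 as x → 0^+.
The product is a 0·∞ indeterminate form at x → 0⁺.
Rewrite the product as 6·ln^4(x) / x^(-5) and apply L'Hôpital, or use the standard hierarchy x^(-5) ≫ |ln x|^4 as x → 0⁺.
The indeterminate product → 0, so the limit = 2.

Final answer: 2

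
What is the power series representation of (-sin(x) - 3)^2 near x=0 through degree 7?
-x^7/840 + 2·x^6/45 + x^5/20 - x^4/3 - x^3 + x^2 + 6·x + 9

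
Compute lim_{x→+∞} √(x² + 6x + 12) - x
This is an ∞ − ∞ indeterminate form.
Multiply and divide by the conjugate √(x²+6x + 12) + x; the x² terms cancel, leaving (6x + 12)/(√(x²+6x + 12)+x) → 6/2 = 3.
Limit = 3.

Final answer: 3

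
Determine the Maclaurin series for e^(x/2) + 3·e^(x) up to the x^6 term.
193·x^6/46080 + 97·x^5/3840 + 49·x^4/384 + 25·x^3/48 + 13·x^2/8 + 7·x/2 + 4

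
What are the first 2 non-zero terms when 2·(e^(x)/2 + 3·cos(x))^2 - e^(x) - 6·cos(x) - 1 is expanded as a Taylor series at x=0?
6·x + 33/2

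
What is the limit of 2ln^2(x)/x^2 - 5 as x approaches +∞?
The quotient is an ∞/∞ indeterminate form as x → +∞.
The polynomial denominator x^2 dominates the logarithmic numerator (any positive power of x ≫ ln^2(x) as x → ∞), so the quotient → 0.
Adding the constant: 0 - 5 = -5. Limit = -5.

Final answer: -5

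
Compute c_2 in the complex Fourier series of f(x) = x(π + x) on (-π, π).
Compute the real Fourier coefficients first: a_2 = 1, b_2 = -π.
Then c_2 = (a_2 − i·b_2)/2 = 1/2 + i·π/2.

Final answer: 1/2 + i·π/2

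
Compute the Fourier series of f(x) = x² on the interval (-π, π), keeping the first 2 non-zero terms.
-4·cos(x) + π^2/3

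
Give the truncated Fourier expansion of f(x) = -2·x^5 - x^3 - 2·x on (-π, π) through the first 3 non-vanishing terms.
(-472 - 4·π^4 + 78·π^2)·sin(x) + (-9·π^2 + 31/2 + 2·π^4)·sin(2·x) + (-4·π^4/3 - 232/81 + 62·π^2/27)·sin(3·x)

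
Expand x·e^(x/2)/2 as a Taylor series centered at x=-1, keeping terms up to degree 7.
-e^(-1/2)/2 + e^(-1/2)·(x + 1)/4 + 3·e^(-1/2)·(x + 1)^2/16 + 5·e^(-1/2)·(x + 1)^3/96 + 7·e^(-1/2)·(x + 1)^4/768 + 3·e^(-1/2)·(x + 1)^5/2560 + 11·e^(-1/2)·(x + 1)^6/92160 + 13·e^(-1/2)·(x + 1)^7/1290240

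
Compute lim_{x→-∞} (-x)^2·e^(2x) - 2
The product is a 0·∞ indeterminate form at x → -∞.
Rewrite the product as (-x)^2 / e^(-2x) (an ∞/∞ form) and apply L'Hôpital, or use the standard hierarchy e^(2|x|) ≫ |(-x)^2| as x → -∞.
The indeterminate product → 0, so the limit = -2.

Final answer: -2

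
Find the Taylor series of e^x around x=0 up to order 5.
x^5/120 + x^4/24 + x^3/6 + x^2/2 + x + 1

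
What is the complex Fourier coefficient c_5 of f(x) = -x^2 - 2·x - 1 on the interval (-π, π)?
Compute the real Fourier coefficients first: a_5 = 4/25, b_5 = -4/5.
Then c_5 = (a_5 − i·b_5)/2 = 2/25 + 2·i/5.

Final answer: 2/25 + 2·i/5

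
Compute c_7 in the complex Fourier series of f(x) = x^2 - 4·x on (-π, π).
Compute the real Fourier coefficients first: a_7 = -4/49, b_7 = -8/7.
Then c_7 = (a_7 − i·b_7)/2 = -2/49 + 4·i/7.

Final answer: -2/49 + 4·i/7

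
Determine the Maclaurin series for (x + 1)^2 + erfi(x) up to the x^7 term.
x^7/(21·√(π)) + x^5/(5·√(π)) + 2·x^3/(3·√(π)) + x^2 + x·(2/√(π) + 2) + 1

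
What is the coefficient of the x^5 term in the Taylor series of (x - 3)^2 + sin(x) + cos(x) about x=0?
Expand to order 5: (x - 3)^2 + sin(x) + cos(x) = x^5/120 + x^4/24 - x^3/6 + x^2/2 - 5·x + 10 + O(x^6).
The coefficient of x^5 is 1/120.

Final answer: 1/120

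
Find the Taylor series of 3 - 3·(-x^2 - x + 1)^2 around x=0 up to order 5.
-3·x^4 - 6·x^3 + 3·x^2 + 6·x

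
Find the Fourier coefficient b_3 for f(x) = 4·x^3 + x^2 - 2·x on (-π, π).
b_3 = (1/π) ∫_{-π}^{π} f(x)·sin(3x) dx.
Evaluate the integral (use parity and integration by parts as needed): b_3 = -28/9 + 8·π^2/3.

Final answer: -28/9 + 8·π^2/3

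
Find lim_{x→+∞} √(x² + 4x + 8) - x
This is an ∞ − ∞ indeterminate form.
Multiply and divide by the conjugate √(x²+4x + 8) + x; the x² terms cancel, leaving (4x + 8)/(√(x²+4x + 8)+x) → 4/2 = 2.
Limit = 2.

Final answer: 2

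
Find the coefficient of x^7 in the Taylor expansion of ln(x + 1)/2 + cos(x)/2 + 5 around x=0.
Expand to order 7: ln(x + 1)/2 + cos(x)/2 + 5 = x^7/14 - 121·x^6/1440 + x^5/10 - 5·x^4/48 + x^3/6 - x^2/2 + x/2 + 11/2 + O(x^8).
The coefficient of x^7 is 1/14.

Final answer: 1/14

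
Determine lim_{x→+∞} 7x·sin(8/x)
As x → +∞: let u = 8/x → 0⁺; then 7·x·sin(8/x) = 7·8·sin(u)/u → 7·8·1 = 56.
Limit = 56.

Final answer: 56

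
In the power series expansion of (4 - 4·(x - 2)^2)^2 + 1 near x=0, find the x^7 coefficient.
Expand to order 7: (4 - 4·(x - 2)^2)^2 + 1 = 16·x^4 - 128·x^3 + 352·x^2 - 384·x + 145 + O(x^8).
The coefficient of x^7 is 0.

Final answer: 0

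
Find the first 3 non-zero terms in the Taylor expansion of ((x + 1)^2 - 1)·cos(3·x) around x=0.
-9·x^3 + x^2 + 2·x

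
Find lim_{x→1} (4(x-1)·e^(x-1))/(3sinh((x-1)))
Both numerator and denominator → 0 as x → 1; this is a 0/0 indeterminate form.
Expand each to leading order near x = 1: numerator ~ 4·(x - 1), denominator ~ 3·(x - 1).
The limit of the ratio is 4/3.

Final answer: 4/3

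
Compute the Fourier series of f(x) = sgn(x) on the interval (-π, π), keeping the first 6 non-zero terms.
4·sin(x)/π + 4·sin(3·x)/(3·π) + 4·sin(5·x)/(5·π) + 4·sin(7·x)/(7·π) + 4·sin(9·x)/(9·π) + 4·sin(11·x)/(11·π)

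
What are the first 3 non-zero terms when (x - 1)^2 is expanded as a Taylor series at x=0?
x^2 - 2·x + 1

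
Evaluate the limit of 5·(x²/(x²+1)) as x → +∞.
Evaluate the dominant behaviour as x → +∞; each term tends to a finite value or vanishes.
Limit = 5.

Final answer: 5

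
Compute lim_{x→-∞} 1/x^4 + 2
Evaluate the dominant behaviour as x → -∞; each term tends to a finite value or vanishes.
Limit = 2.

Final answer: 2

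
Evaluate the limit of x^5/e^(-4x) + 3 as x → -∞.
The quotient is an ∞/∞ indeterminate form as x → -∞.
Compare growth rates of the dominant terms (exponentials ≫ polynomials ≫ logarithms), or apply L'Hôpital's rule; the quotient → 0.
Adding the constant: 0 + 3 = 3. Limit = 3.

Final answer: 3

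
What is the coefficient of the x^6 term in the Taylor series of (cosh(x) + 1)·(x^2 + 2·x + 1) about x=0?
Expand to order 6: (cosh(x) + 1)·(x^2 + 2·x + 1) = 31·x^6/720 + x^5/12 + 13·x^4/24 + x^3 + 5·x^2/2 + 4·x + 2 + O(x^7).
The coefficient of x^6 is 31/720.

Final answer: 31/720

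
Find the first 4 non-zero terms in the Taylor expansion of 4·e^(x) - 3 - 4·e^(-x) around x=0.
x^5/15 + 4·x^3/3 + 8·x - 3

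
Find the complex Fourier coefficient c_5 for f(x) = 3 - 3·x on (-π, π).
Compute the real Fourier coefficients first: a_5 = 0, b_5 = -6/5.
Then c_5 = (a_5 − i·b_5)/2 = 3·i/5.

Final answer: 3·i/5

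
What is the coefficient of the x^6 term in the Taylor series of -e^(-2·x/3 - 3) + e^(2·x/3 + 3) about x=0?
Expand to order 6: -e^(-2·x/3 - 3) + e^(2·x/3 + 3) = x^6·(-4·e^(-3)/32805 + 4·e^(3)/32805) + x^5·(4·e^(-3)/3645 + 4·e^(3)/3645) + x^4·(-2·e^(-3)/243 + 2·e^(3)/243) + x^3·(4·e^(-3)/81 + 4·e^(3)/81) + x^2·(-2·e^(-3)/9 + 2·e^(3)/9) + x·(2·e^(-3)/3 + 2·e^(3)/3) - e^(-3) + e^(3) + O(x^7).
The coefficient of x^6 is -4·e^(-3)/32805 + 4·e^(3)/32805.

Final answer: -4·e^(-3)/32805 + 4·e^(3)/32805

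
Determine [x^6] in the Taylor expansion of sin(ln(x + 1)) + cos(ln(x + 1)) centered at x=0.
Expand to order 6: sin(ln(x + 1)) + cos(ln(x + 1)) = -5·x^6/36 + x^5/4 - 5·x^4/12 + 2·x^3/3 - x^2 + x + 1 + O(x^7).
The coefficient of x^6 is -5/36.

Final answer: -5/36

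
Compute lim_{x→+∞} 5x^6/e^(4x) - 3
The quotient is an ∞/∞ indeterminate form as x → +∞.
The exponential denominator e^(4x) dominates the polynomial numerator (e^x ≫ x^6 as x → ∞), so the quotient → 0.
Adding the constant: 0 - 3 = -3. Limit = -3.

Final answer: -3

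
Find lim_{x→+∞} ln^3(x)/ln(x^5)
This is an ∞/∞ indeterminate form as x → +∞.
Write ln(x^5) = 5·ln(x), reducing the quotient to ln^2(x)/5 → ∞.
Limit = ∞.

Final answer: ∞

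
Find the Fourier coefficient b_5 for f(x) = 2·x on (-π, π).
b_5 = (1/π) ∫_{-π}^{π} f(x)·sin(5x) dx.
Evaluate the integral (use parity and integration by parts as needed): b_5 = 4/5.

Final answer: 4/5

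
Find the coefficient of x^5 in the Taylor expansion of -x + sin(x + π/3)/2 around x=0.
Expand to order 5: -x + sin(x + π/3)/2 = x^5/480 + √(3)·x^4/96 - x^3/24 - √(3)·x^2/8 - 3·x/4 + √(3)/4 + O(x^6).
The coefficient of x^5 is 1/480.

Final answer: 1/480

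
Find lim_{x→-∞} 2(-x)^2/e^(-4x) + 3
The quotient is an ∞/∞ indeterminate form as x → -∞.
Compare growth rates of the dominant terms (exponentials ≫ polynomials ≫ logarithms), or apply L'Hôpital's rule; the quotient → 0.
Adding the constant: 0 + 3 = 3. Limit = 3.

Final answer: 3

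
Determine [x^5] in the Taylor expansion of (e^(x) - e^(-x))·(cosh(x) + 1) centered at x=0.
Expand to order 5: (e^(x) - e^(-x))·(cosh(x) + 1) = 17·x^5/60 + 5·x^3/3 + 4·x + O(x^6).
The coefficient of x^5 is 17/60.

Final answer: 17/60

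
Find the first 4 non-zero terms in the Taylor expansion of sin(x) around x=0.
-x^7/5040 + x^5/120 - x^3/6 + x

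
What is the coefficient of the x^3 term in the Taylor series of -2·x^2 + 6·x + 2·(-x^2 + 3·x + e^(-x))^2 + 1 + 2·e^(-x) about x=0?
Expand to order 3: -2·x^2 + 6·x + 2·(-x^2 + 3·x + e^(-x))^2 + 1 + 2·e^(-x) = -5·x^3 + 5·x^2 + 12·x + 5 + O(x^4).
The coefficient of x^3 is -5.

Final answer: -5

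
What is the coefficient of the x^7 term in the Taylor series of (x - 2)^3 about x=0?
Expand to order 7: (x - 2)^3 = x^3 - 6·x^2 + 12·x - 8 + O(x^8).
The coefficient of x^7 is 0.

Final answer: 0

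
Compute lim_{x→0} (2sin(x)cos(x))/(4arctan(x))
Both numerator and denominator → 0 as x → 0; this is a 0/0 indeterminate form.
Expand each to leading order near x = 0: numerator ~ 2·x, denominator ~ 4·x.
The limit of the ratio is 1/2.

Final answer: 1/2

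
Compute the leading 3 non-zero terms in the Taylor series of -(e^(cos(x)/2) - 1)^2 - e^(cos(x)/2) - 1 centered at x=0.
x^4·(-(-1 + e^(1/2))^2·(5·e^(1/2)/(48·(-1 + e^(1/2))) + e/(16·(-1 + e^(1/2))^2)) - 5·e^(1/2)/96) + x^2·(e^(1/2)/4 + (-1 + e^(1/2))·e^(1/2)/2) - e^(1/2) - 1 - (-1 + e^(1/2))^2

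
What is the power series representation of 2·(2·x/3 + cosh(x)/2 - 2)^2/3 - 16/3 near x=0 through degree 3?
2·x^3/9 - 11·x^2/54 - 4·x/3 - 23/6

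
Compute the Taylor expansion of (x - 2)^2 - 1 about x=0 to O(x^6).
x^2 - 4·x + 3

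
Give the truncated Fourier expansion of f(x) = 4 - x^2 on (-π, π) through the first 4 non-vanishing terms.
4·cos(x) - cos(2·x) + 4·cos(3·x)/9 - π^2/3 + 4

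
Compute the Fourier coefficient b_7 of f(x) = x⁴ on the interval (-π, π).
b_7 = (1/π) ∫_{-π}^{π} f(x)·sin(7x) dx.
Evaluate the integral (use parity and integration by parts as needed): b_7 = 0.

Final answer: 0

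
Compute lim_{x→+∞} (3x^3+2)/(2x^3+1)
This is an ∞/∞ indeterminate form as x → +∞.
Divide numerator and denominator by x^3 and let the lower-order terms vanish; the leading terms give 3/2.
Limit = 3/2.

Final answer: 3/2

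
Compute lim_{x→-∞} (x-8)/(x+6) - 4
Evaluate the dominant behaviour as x → -∞; each term tends to a finite value or vanishes.
Limit = -3.

Final answer: -3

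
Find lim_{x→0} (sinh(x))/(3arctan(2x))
Both numerator and denominator → 0 as x → 0; this is a 0/0 indeterminate form.
Expand each to leading order near x = 0: numerator ~ x, denominator ~ 6·x.
The limit of the ratio is 1/6.

Final answer: 1/6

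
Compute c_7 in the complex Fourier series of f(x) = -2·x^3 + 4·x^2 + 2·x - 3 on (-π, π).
Compute the real Fourier coefficients first: a_7 = -16/49, b_7 = 220/343 - 4·π^2/7.
Then c_7 = (a_7 − i·b_7)/2 = -8/49 - 110·i/343 + 2·i·π^2/7.

Final answer: -8/49 - 110·i/343 + 2·i·π^2/7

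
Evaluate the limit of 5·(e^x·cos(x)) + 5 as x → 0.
Direct substitution at x = 0 gives 10.

Final answer: 10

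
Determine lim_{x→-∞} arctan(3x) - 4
Evaluate the dominant behaviour as x → -∞; each term tends to a finite value or vanishes.
Limit = -4 - π/2.

Final answer: -4 - π/2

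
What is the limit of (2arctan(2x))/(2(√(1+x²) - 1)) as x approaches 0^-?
Both numerator and denominator → 0 as x → 0^-; this is a 0/0 indeterminate form.
Expand each to leading order near x = 0: numerator ~ 4·x, denominator ~ x^2.
The limit of the ratio is -∞.

Final answer: -∞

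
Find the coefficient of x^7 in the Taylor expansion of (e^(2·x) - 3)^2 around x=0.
Expand to order 7: (e^(2·x) - 3)^2 = 976·x^7/315 + 232·x^6/45 + 104·x^5/15 + 20·x^4/3 + 8·x^3/3 - 4·x^2 - 8·x + 4 + O(x^8).
The coefficient of x^7 is 976/315.

Final answer: 976/315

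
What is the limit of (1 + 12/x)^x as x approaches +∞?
As x → +∞: this is the defining limit (1 + 12/x)^x → e^12.
Limit = e^(12).

Final answer: e^(12)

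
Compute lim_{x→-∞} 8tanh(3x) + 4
Evaluate the dominant behaviour as x → -∞; each term tends to a finite value or vanishes.
Limit = -4.

Final answer: -4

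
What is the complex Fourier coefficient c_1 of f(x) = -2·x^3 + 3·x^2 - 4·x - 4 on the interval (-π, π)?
Compute the real Fourier coefficients first: a_1 = -12, b_1 = 16 - 4·π^2.
Then c_1 = (a_1 − i·b_1)/2 = -6 - 8·i + 2·i·π^2.

Final answer: -6 - 8·i + 2·i·π^2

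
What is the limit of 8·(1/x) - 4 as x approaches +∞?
Evaluate the dominant behaviour as x → +∞; each term tends to a finite value or vanishes.
Limit = -4.

Final answer: -4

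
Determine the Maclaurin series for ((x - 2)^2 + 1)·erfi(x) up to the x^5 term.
5·x^5/(3·√(π)) - 8·x^4/(3·√(π)) + 16·x^3/(3·√(π)) - 8·x^2/√(π) + 10·x/√(π)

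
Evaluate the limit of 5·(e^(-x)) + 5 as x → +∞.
Evaluate the dominant behaviour as x → +∞; each term tends to a finite value or vanishes.
Limit = 5.

Final answer: 5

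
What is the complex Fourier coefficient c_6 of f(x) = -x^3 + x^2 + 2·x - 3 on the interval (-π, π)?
Compute the real Fourier coefficients first: a_6 = 1/9, b_6 = -13/18 + π^2/3.
Then c_6 = (a_6 − i·b_6)/2 = 1/18 - i·π^2/6 + 13·i/36.

Final answer: 1/18 - i·π^2/6 + 13·i/36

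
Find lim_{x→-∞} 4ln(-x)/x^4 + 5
The quotient is an ∞/∞ indeterminate form as x → -∞.
Compare growth rates of the dominant terms (exponentials ≫ polynomials ≫ logarithms), or apply L'Hôpital's rule; the quotient → 0.
Adding the constant: 0 + 5 = 5. Limit = 5.

Final answer: 5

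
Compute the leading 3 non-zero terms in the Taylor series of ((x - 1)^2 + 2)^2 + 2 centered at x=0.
10·x^2 - 12·x + 11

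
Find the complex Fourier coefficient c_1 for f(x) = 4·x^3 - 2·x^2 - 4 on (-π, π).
Compute the real Fourier coefficients first: a_1 = 8, b_1 = -48 + 8·π^2.
Then c_1 = (a_1 − i·b_1)/2 = 4 - 4·i·π^2 + 24·i.

Final answer: 4 - 4·i·π^2 + 24·i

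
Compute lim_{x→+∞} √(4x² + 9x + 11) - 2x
As x → +∞: multiply by the conjugate to get (9x+11)/(√(4x²+9x+11)+2x); the denominator ~ 4x, so the limit is 9/4.
Limit = 9/4.

Final answer: 9/4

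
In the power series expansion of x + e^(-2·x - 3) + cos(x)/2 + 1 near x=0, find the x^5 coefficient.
Expand to order 5: x + e^(-2·x - 3) + cos(x)/2 + 1 = -4·x^5·e^(-3)/15 + x^4·(1/48 + 2·e^(-3)/3) - 4·x^3·e^(-3)/3 + x^2·(-1/4 + 2·e^(-3)) + x·(1 - 2·e^(-3)) + e^(-3) + 3/2 + O(x^6).
The coefficient of x^5 is -4·e^(-3)/15.

Final answer: -4·e^(-3)/15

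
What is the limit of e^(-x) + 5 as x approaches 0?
Direct substitution at x = 0 gives 6.

Final answer: 6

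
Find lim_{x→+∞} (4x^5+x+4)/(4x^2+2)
This is an ∞/∞ indeterminate form as x → +∞.
Divide numerator and denominator by x^5 and let the lower-order terms vanish; the numerator's degree 5 exceeds the denominator's degree 2, so the quotient diverges.
Limit = ∞.

Final answer: ∞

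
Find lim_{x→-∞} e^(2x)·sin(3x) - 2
Evaluate the dominant behaviour as x → -∞; each term tends to a finite value or vanishes.
Limit = -2.

Final answer: -2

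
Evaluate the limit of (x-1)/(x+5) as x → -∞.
Evaluate the dominant behaviour as x → -∞; each term tends to a finite value or vanishes.
Limit = 1.

Final answer: 1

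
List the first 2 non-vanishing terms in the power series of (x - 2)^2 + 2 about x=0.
6 - 4·x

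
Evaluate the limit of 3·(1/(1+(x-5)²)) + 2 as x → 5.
Direct substitution at x = 5 gives 5.

Final answer: 5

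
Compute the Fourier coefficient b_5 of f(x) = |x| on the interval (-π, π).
b_5 = (1/π) ∫_{-π}^{π} f(x)·sin(5x) dx.
Evaluate the integral (use parity and integration by parts as needed): b_5 = 0.

Final answer: 0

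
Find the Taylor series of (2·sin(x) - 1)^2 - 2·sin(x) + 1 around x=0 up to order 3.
x^3 + 4·x^2 - 6·x + 2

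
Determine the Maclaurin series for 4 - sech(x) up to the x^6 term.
61·x^6/720 - 5·x^4/24 + x^2/2 + 3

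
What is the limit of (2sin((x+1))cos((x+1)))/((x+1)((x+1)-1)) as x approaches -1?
Both numerator and denominator → 0 as x → -1; this is a 0/0 indeterminate form.
Expand each to leading order near x = -1: numerator ~ 2·(x + 1), denominator ~ -(x + 1).
The limit of the ratio is -2.

Final answer: -2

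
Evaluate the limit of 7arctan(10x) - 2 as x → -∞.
Evaluate the dominant behaviour as x → -∞; each term tends to a finite value or vanishes.
Limit = -7·π/2 - 2.

Final answer: -7·π/2 - 2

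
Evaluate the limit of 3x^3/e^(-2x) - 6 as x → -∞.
The quotient is an ∞/∞ indeterminate form as x → -∞.
Compare growth rates of the dominant terms (exponentials ≫ polynomials ≫ logarithms), or apply L'Hôpital's rule; the quotient → 0.
Adding the constant: 0 - 6 = -6. Limit = -6.

Final answer: -6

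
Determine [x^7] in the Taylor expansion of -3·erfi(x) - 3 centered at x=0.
Expand to order 7: -3·erfi(x) - 3 = -x^7/(7·√(π)) - 3·x^5/(5·√(π)) - 2·x^3/√(π) - 6·x/√(π) - 3 + O(x^8).
The coefficient of x^7 is -1/(7·√(π)).

Final answer: -1/(7·√(π))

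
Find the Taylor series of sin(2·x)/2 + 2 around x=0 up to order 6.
2·x^5/15 - 2·x^3/3 + x + 2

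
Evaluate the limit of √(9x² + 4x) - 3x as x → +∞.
As x → +∞: multiply by the conjugate to get (4x)/(√(9x²+4x)+3x); the denominator ~ 6x, so the limit is 4/6 = 2/3.
Limit = 2/3.

Final answer: 2/3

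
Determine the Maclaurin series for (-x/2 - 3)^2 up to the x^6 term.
x^2/4 + 3·x + 9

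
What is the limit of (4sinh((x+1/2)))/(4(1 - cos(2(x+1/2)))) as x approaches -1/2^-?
Both numerator and denominator → 0 as x → -1/2^-; this is a 0/0 indeterminate form.
Expand each to leading order near x = -1/2: numerator ~ 4·(x + 1/2), denominator ~ 8·(x + 1/2)^2.
The limit of the ratio is -∞.

Final answer: -∞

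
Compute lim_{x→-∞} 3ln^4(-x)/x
This is an ∞/∞ indeterminate form as x → -∞.
Compare growth rates of the dominant terms (exponentials ≫ polynomials ≫ logarithms), or apply L'Hôpital's rule; the quotient → 0.
Limit = 0.

Final answer: 0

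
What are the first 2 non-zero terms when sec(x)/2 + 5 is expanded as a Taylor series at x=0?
x^2/4 + 11/2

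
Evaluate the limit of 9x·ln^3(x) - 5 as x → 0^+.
The product is a 0·∞ indeterminate form at x → 0⁺.
Rewrite the product as 9·ln^3(x) / x^(-1) and apply L'Hôpital, or use the standard hierarchy x^(-1) ≫ |ln x|^3 as x → 0⁺.
The indeterminate product → 0, so the limit = -5.

Final answer: -5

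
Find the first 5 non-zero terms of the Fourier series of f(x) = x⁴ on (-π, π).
(48 - 8·π^2)·cos(x) + (-3 + 2·π^2)·cos(2·x) + (16/27 - 8·π^2/9)·cos(3·x) + (-3/16 + π^2/2)·cos(4·x) + π^4/5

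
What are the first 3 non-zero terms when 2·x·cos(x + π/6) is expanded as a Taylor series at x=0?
-√(3)·x^3/2 - x^2 + √(3)·x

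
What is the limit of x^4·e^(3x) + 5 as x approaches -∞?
The product is a 0·∞ indeterminate form at x → -∞.
Rewrite the product as x^4 / e^(-3x) (an ∞/∞ form) and apply L'Hôpital, or use the standard hierarchy e^(3|x|) ≫ |x^4| as x → -∞.
The indeterminate product → 0, so the limit = 5.

Final answer: 5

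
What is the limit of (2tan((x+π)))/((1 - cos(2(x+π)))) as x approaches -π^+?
Both numerator and denominator → 0 as x → -π^+; this is a 0/0 indeterminate form.
Expand each to leading order near x = -π: numerator ~ 2·(x + π), denominator ~ 2·(x + π)^2.
The limit of the ratio is ∞.

Final answer: ∞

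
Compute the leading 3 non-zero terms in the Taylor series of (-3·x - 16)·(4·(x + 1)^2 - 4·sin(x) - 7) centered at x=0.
-76·x^2 - 55·x + 48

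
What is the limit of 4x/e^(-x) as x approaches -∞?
This is an ∞/∞ indeterminate form as x → -∞.
Compare growth rates of the dominant terms (exponentials ≫ polynomials ≫ logarithms), or apply L'Hôpital's rule; the quotient → 0.
Limit = 0.

Final answer: 0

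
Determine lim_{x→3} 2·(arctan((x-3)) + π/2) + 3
Direct substitution at x = 3 gives 3 + π.

Final answer: 3 + π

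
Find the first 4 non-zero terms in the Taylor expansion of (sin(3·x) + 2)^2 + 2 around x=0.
-18·x^3 + 9·x^2 + 12·x + 6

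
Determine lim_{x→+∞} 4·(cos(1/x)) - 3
Evaluate the dominant behaviour as x → +∞; each term tends to a finite value or vanishes.
Limit = 1.

Final answer: 1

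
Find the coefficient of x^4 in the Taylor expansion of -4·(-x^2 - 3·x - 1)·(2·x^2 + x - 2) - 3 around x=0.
Expand to order 4: -4·(-x^2 - 3·x - 1)·(2·x^2 + x - 2) - 3 = 8·x^4 + 28·x^3 + 12·x^2 - 20·x - 11 + O(x^5).
The coefficient of x^4 is 8.

Final answer: 8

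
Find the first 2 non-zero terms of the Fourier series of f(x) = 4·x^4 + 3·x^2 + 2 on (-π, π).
(180 - 32·π^2)·cos(x) + 2 + π^2 + 4·π^4/5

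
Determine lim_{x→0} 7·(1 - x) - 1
Direct substitution at x = 0 gives 6.

Final answer: 6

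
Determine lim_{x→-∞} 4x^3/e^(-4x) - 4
The quotient is an ∞/∞ indeterminate form as x → -∞.
Compare growth rates of the dominant terms (exponentials ≫ polynomials ≫ logarithms), or apply L'Hôpital's rule; the quotient → 0.
Adding the constant: 0 - 4 = -4. Limit = -4.

Final answer: -4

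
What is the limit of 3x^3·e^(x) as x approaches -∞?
This is a 0·∞ indeterminate form at x → -∞.
Rewrite the product as 3x^3 / e^(-x) (an ∞/∞ form) and apply L'Hôpital, or use the standard hierarchy e^(|x|) ≫ |x^3| as x → -∞.
The indeterminate product → 0, so the limit = 0.

Final answer: 0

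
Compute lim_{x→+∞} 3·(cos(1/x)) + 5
Evaluate the dominant behaviour as x → +∞; each term tends to a finite value or vanishes.
Limit = 8.

Final answer: 8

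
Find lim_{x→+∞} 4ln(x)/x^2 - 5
The quotient is an ∞/∞ indeterminate form as x → +∞.
The polynomial denominator x^2 dominates the logarithmic numerator (any positive power of x ≫ ln(x) as x → ∞), so the quotient → 0.
Adding the constant: 0 - 5 = -5. Limit = -5.

Final answer: -5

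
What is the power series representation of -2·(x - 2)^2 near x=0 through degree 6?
-2·x^2 + 8·x - 8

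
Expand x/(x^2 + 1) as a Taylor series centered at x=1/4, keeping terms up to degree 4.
4/17 + 240·(x - 1/4)/289 - 3008·(x - 1/4)^2/4913 - 41216·(x - 1/4)^3/83521 + 1147904·(x - 1/4)^4/1419857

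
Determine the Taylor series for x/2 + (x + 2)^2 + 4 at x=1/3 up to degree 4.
173/18 + 31·(x - 1/3)/6 + (x - 1/3)^2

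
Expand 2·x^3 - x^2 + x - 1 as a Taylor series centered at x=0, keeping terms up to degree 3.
2·x^3 - x^2 + x - 1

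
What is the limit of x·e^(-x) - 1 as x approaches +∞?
Evaluate the dominant behaviour as x → +∞; each term tends to a finite value or vanishes.
Limit = -1.

Final answer: -1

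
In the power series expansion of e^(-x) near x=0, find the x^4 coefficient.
Expand to order 4: e^(-x) = x^4/24 - x^3/6 + x^2/2 - x + 1 + O(x^5).
The coefficient of x^4 is 1/24.

Final answer: 1/24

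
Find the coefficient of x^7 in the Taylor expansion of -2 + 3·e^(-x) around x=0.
Expand to order 7: -2 + 3·e^(-x) = -x^7/1680 + x^6/240 - x^5/40 + x^4/8 - x^3/2 + 3·x^2/2 - 3·x + 1 + O(x^8).
The coefficient of x^7 is -1/1680.

Final answer: -1/1680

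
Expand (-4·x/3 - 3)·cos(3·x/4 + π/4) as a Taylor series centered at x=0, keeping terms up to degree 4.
-273·√(2)·x^4/4096 + 21·√(2)·x^3/256 + 59·√(2)·x^2/64 + 11·√(2)·x/24 - 3·√(2)/2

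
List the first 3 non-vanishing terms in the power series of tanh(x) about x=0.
2·x^5/15 - x^3/3 + x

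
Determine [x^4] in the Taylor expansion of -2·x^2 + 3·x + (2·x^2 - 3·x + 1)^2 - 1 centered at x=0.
Expand to order 4: -2·x^2 + 3·x + (2·x^2 - 3·x + 1)^2 - 1 = 4·x^4 - 12·x^3 + 11·x^2 - 3·x + O(x^5).
The coefficient of x^4 is 4.

Final answer: 4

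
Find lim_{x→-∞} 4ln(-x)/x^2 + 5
The quotient is an ∞/∞ indeterminate form as x → -∞.
Compare growth rates of the dominant terms (exponentials ≫ polynomials ≫ logarithms), or apply L'Hôpital's rule; the quotient → 0.
Adding the constant: 0 + 5 = 5. Limit = 5.

Final answer: 5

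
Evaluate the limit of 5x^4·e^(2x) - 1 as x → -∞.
The product is a 0·∞ indeterminate form at x → -∞.
Rewrite the product as 5x^4 / e^(-2x) (an ∞/∞ form) and apply L'Hôpital, or use the standard hierarchy e^(2|x|) ≫ |x^4| as x → -∞.
The indeterminate product → 0, so the limit = -1.

Final answer: -1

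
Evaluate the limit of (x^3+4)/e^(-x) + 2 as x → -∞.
The quotient is an ∞/∞ indeterminate form as x → -∞.
Compare growth rates of the dominant terms (exponentials ≫ polynomials ≫ logarithms), or apply L'Hôpital's rule; the quotient → 0.
Adding the constant: 0 + 2 = 2. Limit = 2.

Final answer: 2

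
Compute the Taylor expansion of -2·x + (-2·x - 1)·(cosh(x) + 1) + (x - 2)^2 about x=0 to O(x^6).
-x^5/12 - x^4/24 - x^3 + x^2/2 - 10·x + 2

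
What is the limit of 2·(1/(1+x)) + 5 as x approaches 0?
Direct substitution at x = 0 gives 7.

Final answer: 7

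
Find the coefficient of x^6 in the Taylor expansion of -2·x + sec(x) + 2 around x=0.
Expand to order 6: -2·x + sec(x) + 2 = 61·x^6/720 + 5·x^4/24 + x^2/2 - 2·x + 3 + O(x^7).
The coefficient of x^6 is 61/720.

Final answer: 61/720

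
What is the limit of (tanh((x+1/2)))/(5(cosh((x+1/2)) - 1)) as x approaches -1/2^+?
Both numerator and denominator → 0 as x → -1/2^+; this is a 0/0 indeterminate form.
Expand each to leading order near x = -1/2: numerator ~ (x + 1/2), denominator ~ 5·(x + 1/2)^2/2.
The limit of the ratio is ∞.

Final answer: ∞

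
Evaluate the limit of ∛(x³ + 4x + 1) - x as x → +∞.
This is an ∞ − ∞ indeterminate form.
Multiply by (A² + AB + B²)/(A² + AB + B²) where A = ∛(x³+4x + 1), B = x to use A³ − B³ = (A−B)(A²+AB+B²); the x³ terms cancel, leaving (4x + 1)/(A²+AB+B²) with denominator ~ 3x², so the limit is 0.
Limit = 0.

Final answer: 0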